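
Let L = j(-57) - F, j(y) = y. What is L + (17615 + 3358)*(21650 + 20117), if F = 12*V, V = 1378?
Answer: 875962698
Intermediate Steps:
F = 16536 (F = 12*1378 = 16536)
L = -16593 (L = -57 - 1*16536 = -57 - 16536 = -16593)
L + (17615 + 3358)*(21650 + 20117) = -16593 + (17615 + 3358)*(21650 + 20117) = -16593 + 20973*41767 = -16593 + 875979291 = 875962698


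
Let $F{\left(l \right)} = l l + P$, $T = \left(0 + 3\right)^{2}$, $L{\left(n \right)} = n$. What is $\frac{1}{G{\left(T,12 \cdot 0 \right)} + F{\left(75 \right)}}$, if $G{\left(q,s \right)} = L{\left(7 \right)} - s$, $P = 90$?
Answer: $\frac{1}{5722} \approx 0.00017476$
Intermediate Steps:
$T = 9$ ($T = 3^{2} = 9$)
$F{\left(l \right)} = 90 + l^{2}$ ($F{\left(l \right)} = l l + 90 = l^{2} + 90 = 90 + l^{2}$)
$G{\left(q,s \right)} = 7 - s$
$\frac{1}{G{\left(T,12 \cdot 0 \right)} + F{\left(75 \right)}} = \frac{1}{\left(7 - 12 \cdot 0\right) + \left(90 + 75^{2}\right)} = \frac{1}{\left(7 - 0\right) + \left(90 + 5625\right)} = \frac{1}{\left(7 + 0\right) + 5715} = \frac{1}{7 + 5715} = \frac{1}{5722}$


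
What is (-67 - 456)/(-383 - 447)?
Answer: 523/830 ≈ 0.63012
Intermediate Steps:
(-67 - 456)/(-383 - 447) = -523/(-830) = -523*(-1/830) = 523/830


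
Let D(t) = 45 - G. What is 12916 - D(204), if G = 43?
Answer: 12914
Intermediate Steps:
D(t) = 2 (D(t) = 45 - 1*43 = 45 - 43 = 2)
12916 - D(204) = 12916 - 1*2 = 12916 - 2 = 12914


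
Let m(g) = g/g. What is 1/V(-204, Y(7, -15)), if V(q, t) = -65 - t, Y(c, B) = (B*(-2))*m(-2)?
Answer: -1/95 ≈ -0.010526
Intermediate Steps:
m(g) = 1
Y(c, B) = -2*B (Y(c, B) = (B*(-2))*1 = -2*B*1 = -2*B)
1/V(-204, Y(7, -15)) = 1/(-65 - (-2)*(-15)) = 1/(-65 - 1*30) = 1/(-65 - 30) = 1/(-95) = -1/95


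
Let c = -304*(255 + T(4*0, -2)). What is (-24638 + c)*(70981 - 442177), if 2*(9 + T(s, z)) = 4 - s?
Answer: 37130735880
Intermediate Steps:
T(s, z) = -7 - s/2 (T(s, z) = -9 + (4 - s)/2 = -9 + (2 - s/2) = -7 - s/2)
c = -75392 (c = -304*(255 + (-7 - 2*0)) = -304*(255 + (-7 - 1/2*0)) = -304*(255 + (-7 + 0)) = -304*(255 - 7) = -304*248 = -75392)
(-24638 + c)*(70981 - 442177) = (-24638 - 75392)*(70981 - 442177) = -100030*(-371196) = 37130735880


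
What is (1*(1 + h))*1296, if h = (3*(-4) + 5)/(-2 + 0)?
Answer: 5832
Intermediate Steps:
h = 7/2 (h = (-12 + 5)/(-2) = -7*(-½) = 7/2 ≈ 3.5000)
(1*(1 + h))*1296 = (1*(1 + 7/2))*1296 = (1*(9/2))*1296 = (9/2)*1296 = 5832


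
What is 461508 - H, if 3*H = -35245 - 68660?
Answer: 496143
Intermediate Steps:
H = -34635 (H = (-35245 - 68660)/3 = (⅓)*(-103905) = -34635)
461508 - H = 461508 - 1*(-34635) = 461508 + 34635 = 496143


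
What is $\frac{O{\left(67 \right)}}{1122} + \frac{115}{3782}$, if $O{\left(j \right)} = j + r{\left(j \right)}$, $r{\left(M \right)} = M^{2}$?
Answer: $\frac{510583}{124806} \approx 4.091$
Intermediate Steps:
$O{\left(j \right)} = j + j^{2}$
$\frac{O{\left(67 \right)}}{1122} + \frac{115}{3782} = \frac{67 \left(1 + 67\right)}{1122} + \frac{115}{3782} = 67 \cdot 68 \cdot \frac{1}{1122} + 115 \cdot \frac{1}{3782} = 4556 \cdot \frac{1}{1122} + \frac{115}{3782} = \frac{134}{33} + \frac{115}{3782} = \frac{510583}{124806}$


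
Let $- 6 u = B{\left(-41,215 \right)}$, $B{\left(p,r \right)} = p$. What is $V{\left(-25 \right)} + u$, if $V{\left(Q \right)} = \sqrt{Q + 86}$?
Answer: $\frac{41}{6} + \sqrt{61} \approx 14.644$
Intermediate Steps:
$V{\left(Q \right)} = \sqrt{86 + Q}$
$u = \frac{41}{6}$ ($u = \left(- \frac{1}{6}\right) \left(-41\right) = \frac{41}{6} \approx 6.8333$)
$V{\left(-25 \right)} + u = \sqrt{86 - 25} + \frac{41}{6} = \sqrt{61} + \frac{41}{6} = \frac{41}{6} + \sqrt{61}$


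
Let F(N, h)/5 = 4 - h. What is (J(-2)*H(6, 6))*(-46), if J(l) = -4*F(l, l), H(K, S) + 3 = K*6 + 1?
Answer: 187680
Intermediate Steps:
F(N, h) = 20 - 5*h (F(N, h) = 5*(4 - h) = 20 - 5*h)
H(K, S) = -2 + 6*K (H(K, S) = -3 + (K*6 + 1) = -3 + (6*K + 1) = -3 + (1 + 6*K) = -2 + 6*K)
J(l) = -80 + 20*l (J(l) = -4*(20 - 5*l) = -80 + 20*l)
(J(-2)*H(6, 6))*(-46) = ((-80 + 20*(-2))*(-2 + 6*6))*(-46) = ((-80 - 40)*(-2 + 36))*(-46) = -120*34*(-46) = -4080*(-46) = 187680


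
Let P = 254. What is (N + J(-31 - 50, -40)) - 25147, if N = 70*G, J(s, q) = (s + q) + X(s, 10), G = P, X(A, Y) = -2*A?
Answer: -7326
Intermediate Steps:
G = 254
J(s, q) = q - s (J(s, q) = (s + q) - 2*s = (q + s) - 2*s = q - s)
N = 17780 (N = 70*254 = 17780)
(N + J(-31 - 50, -40)) - 25147 = (17780 + (-40 - (-31 - 50))) - 25147 = (17780 + (-40 - 1*(-81))) - 25147 = (17780 + (-40 + 81)) - 25147 = (17780 + 41) - 25147 = 17821 - 25147 = -7326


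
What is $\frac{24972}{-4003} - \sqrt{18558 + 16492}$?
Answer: $- \frac{24972}{4003} - 5 \sqrt{1402} \approx -193.45$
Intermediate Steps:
$\frac{24972}{-4003} - \sqrt{18558 + 16492} = 24972 \left(- \frac{1}{4003}\right) - \sqrt{35050} = - \frac{24972}{4003} - 5 \sqrt{1402}$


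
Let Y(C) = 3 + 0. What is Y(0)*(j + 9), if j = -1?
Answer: 24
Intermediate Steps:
Y(C) = 3
Y(0)*(j + 9) = 3*(-1 + 9) = 3*8 = 24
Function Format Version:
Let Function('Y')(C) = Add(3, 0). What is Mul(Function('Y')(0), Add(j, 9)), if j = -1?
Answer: 24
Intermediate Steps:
Function('Y')(C) = 3
Mul(Function('Y')(0), Add(j, 9)) = Mul(3, Add(-1, 9)) = Mul(3, 8) = 24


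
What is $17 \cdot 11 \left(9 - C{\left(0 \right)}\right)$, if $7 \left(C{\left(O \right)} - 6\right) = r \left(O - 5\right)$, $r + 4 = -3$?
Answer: $-374$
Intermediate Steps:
$r = -7$ ($r = -4 - 3 = -7$)
$C{\left(O \right)} = 11 - O$ ($C{\left(O \right)} = 6 + \frac{\left(-7\right) \left(O - 5\right)}{7} = 6 + \frac{\left(-7\right) \left(-5 + O\right)}{7} = 6 + \frac{35 - 7 O}{7} = 6 - \left(-5 + O\right) = 11 - O$)
$17 \cdot 11 \left(9 - C{\left(0 \right)}\right) = 17 \cdot 11 \left(9 - \left(11 - 0\right)\right) = 187 \left(9 - \left(11 + 0\right)\right) = 187 \left(9 - 11\right) = 187 \left(-2\right) = -374$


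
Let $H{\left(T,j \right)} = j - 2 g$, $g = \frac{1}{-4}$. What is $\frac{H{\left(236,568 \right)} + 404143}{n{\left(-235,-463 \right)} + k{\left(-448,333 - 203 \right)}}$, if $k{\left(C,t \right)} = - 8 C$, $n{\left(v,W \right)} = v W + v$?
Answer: $\frac{809423}{224308} \approx 3.6085$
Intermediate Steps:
$n{\left(v,W \right)} = v + W v$ ($n{\left(v,W \right)} = W v + v = v + W v$)
$g = - \frac{1}{4} \approx -0.25$
$H{\left(T,j \right)} = \frac{1}{2} + j$ ($H{\left(T,j \right)} = j - - \frac{1}{2} = j + \frac{1}{2} = \frac{1}{2} + j$)
$\frac{H{\left(236,568 \right)} + 404143}{n{\left(-235,-463 \right)} + k{\left(-448,333 - 203 \right)}} = \frac{\left(\frac{1}{2} + 568\right) + 404143}{- 235 \left(1 - 463\right) - -3584} = \frac{\frac{1137}{2} + 404143}{\left(-235\right) \left(-462\right) + 3584} = \frac{809423}{2 \left(108570 + 3584\right)} = \frac{809423}{2 \cdot 112154} = \frac{809423}{2} \cdot \frac{1}{112154} = \frac{809423}{224308}$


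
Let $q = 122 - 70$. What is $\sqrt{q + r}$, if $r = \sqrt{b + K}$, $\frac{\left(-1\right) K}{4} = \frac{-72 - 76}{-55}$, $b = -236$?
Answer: $\frac{\sqrt{157300 + 330 i \sqrt{20735}}}{55} \approx 7.2911 + 1.0772 i$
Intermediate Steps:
$q = 52$ ($q = 122 - 70 = 52$)
$K = - \frac{592}{55}$ ($K = - 4 \frac{-72 - 76}{-55} = - 4 \left(-72 - 76\right) \left(- \frac{1}{55}\right) = - 4 \left(\left(-148\right) \left(- \frac{1}{55}\right)\right) = \left(-4\right) \frac{148}{55} = - \frac{592}{55} \approx -10.764$)
$r = \frac{6 i \sqrt{20735}}{55}$ ($r = \sqrt{-236 - \frac{592}{55}} = \sqrt{- \frac{13572}{55}} = \frac{6 i \sqrt{20735}}{55} \approx 15.709 i$)
$\sqrt{q + r} = \sqrt{52 + \frac{6 i \sqrt{20735}}{55}}$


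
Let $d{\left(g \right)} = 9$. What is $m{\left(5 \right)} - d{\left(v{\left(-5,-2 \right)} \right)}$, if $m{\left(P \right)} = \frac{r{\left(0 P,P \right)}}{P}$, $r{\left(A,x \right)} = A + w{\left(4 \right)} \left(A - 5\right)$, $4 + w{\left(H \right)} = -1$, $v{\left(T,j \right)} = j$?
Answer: $-4$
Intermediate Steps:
$w{\left(H \right)} = -5$ ($w{\left(H \right)} = -4 - 1 = -5$)
$r{\left(A,x \right)} = 25 - 4 A$ ($r{\left(A,x \right)} = A - 5 \left(A - 5\right) = A - 5 \left(-5 + A\right) = A - \left(-25 + 5 A\right) = 25 - 4 A$)
$m{\left(P \right)} = \frac{25}{P}$ ($m{\left(P \right)} = \frac{25 - 4 \cdot 0 P}{P} = \frac{25 - 0}{P} = \frac{25 + 0}{P} = \frac{25}{P}$)
$m{\left(5 \right)} - d{\left(v{\left(-5,-2 \right)} \right)} = \frac{25}{5} - 9 = 25 \cdot \frac{1}{5} - 9 = 5 - 9 = -4$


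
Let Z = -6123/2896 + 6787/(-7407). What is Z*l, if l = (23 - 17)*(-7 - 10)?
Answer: 1105139621/3575112 ≈ 309.12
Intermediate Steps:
l = -102 (l = 6*(-17) = -102)
Z = -65008213/21450672 (Z = -6123*1/2896 + 6787*(-1/7407) = -6123/2896 - 6787/7407 = -65008213/21450672 ≈ -3.0306)
Z*l = -65008213/21450672*(-102) = 1105139621/3575112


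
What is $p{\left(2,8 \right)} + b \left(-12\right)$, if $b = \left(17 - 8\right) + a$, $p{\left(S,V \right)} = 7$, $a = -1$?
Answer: $-89$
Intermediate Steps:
$b = 8$ ($b = \left(17 - 8\right) - 1 = 9 - 1 = 8$)
$p{\left(2,8 \right)} + b \left(-12\right) = 7 + 8 \left(-12\right) = 7 - 96 = -89$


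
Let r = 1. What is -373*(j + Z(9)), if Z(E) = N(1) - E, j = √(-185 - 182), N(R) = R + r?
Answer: 2611 - 373*I*√367 ≈ 2611.0 - 7145.6*I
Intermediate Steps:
N(R) = 1 + R (N(R) = R + 1 = 1 + R)
j = I*√367 (j = √(-367) = I*√367 ≈ 19.157*I)
Z(E) = 2 - E (Z(E) = (1 + 1) - E = 2 - E)
-373*(j + Z(9)) = -373*(I*√367 + (2 - 1*9)) = -373*(I*√367 + (2 - 9)) = -373*(I*√367 - 7) = -373*(-7 + I*√367) = 2611 - 373*I*√367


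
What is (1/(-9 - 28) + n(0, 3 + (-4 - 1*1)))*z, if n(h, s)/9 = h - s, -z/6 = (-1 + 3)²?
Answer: -15960/37 ≈ -431.35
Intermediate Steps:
z = -24 (z = -6*(-1 + 3)² = -6*2² = -6*4 = -24)
n(h, s) = -9*s + 9*h (n(h, s) = 9*(h - s) = -9*s + 9*h)
(1/(-9 - 28) + n(0, 3 + (-4 - 1*1)))*z = (1/(-9 - 28) + (-9*(3 + (-4 - 1*1)) + 9*0))*(-24) = (1/(-37) + (-9*(3 + (-4 - 1)) + 0))*(-24) = (-1/37 + (-9*(3 - 5) + 0))*(-24) = (-1/37 + (-9*(-2) + 0))*(-24) = (-1/37 + (18 + 0))*(-24) = (-1/37 + 18)*(-24) = (665/37)*(-24) = -15960/37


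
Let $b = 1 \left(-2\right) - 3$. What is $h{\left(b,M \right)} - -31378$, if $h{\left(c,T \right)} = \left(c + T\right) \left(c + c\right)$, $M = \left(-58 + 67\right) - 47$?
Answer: $31808$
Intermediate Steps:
$b = -5$ ($b = -2 - 3 = -5$)
$M = -38$ ($M = 9 - 47 = -38$)
$h{\left(c,T \right)} = 2 c \left(T + c\right)$ ($h{\left(c,T \right)} = \left(T + c\right) 2 c = 2 c \left(T + c\right)$)
$h{\left(b,M \right)} - -31378 = 2 \left(-5\right) \left(-38 - 5\right) - -31378 = 2 \left(-5\right) \left(-43\right) + 31378 = 430 + 31378 = 31808$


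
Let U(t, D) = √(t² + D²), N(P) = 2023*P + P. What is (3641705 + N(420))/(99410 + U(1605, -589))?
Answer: 223264173425/4939712577 - 76360345*√10114/9879425154 ≈ 44.420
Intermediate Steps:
N(P) = 2024*P
U(t, D) = √(D² + t²)
(3641705 + N(420))/(99410 + U(1605, -589)) = (3641705 + 2024*420)/(99410 + √((-589)² + 1605²)) = (3641705 + 850080)/(99410 + √(346921 + 2576025)) = 4491785/(99410 + √2922946) = 4491785/(99410 + 17*√10114)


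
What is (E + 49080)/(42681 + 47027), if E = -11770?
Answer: 455/1094 ≈ 0.41590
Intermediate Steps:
(E + 49080)/(42681 + 47027) = (-11770 + 49080)/(42681 + 47027) = 37310/89708 = 37310*(1/89708) = 455/1094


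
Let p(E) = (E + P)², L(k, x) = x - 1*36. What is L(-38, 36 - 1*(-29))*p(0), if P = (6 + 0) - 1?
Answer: 725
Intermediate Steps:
P = 5 (P = 6 - 1 = 5)
L(k, x) = -36 + x (L(k, x) = x - 36 = -36 + x)
p(E) = (5 + E)² (p(E) = (E + 5)² = (5 + E)²)
L(-38, 36 - 1*(-29))*p(0) = (-36 + (36 - 1*(-29)))*(5 + 0)² = (-36 + (36 + 29))*5² = (-36 + 65)*25 = 29*25 = 725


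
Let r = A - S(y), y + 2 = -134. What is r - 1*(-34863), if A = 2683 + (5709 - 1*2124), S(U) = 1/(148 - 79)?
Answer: 2838038/69 ≈ 41131.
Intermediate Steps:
y = -136 (y = -2 - 134 = -136)
S(U) = 1/69
A = 6268 (A = 2683 + (5709 - 2124) = 2683 + 3585 = 6268)
r = 432491/69 (r = 6268 - 1*1/69 = 6268 - 1/69 = 432491/69 ≈ 6268.0)
r - 1*(-34863) = 432491/69 - 1*(-34863) = 432491/69 + 34863 = 2838038/69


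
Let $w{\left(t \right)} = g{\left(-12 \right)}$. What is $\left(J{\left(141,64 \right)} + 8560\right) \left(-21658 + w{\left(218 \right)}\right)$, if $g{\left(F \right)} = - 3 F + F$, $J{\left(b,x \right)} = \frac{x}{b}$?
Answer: $- \frac{26112757216}{141} \approx -1.852 \cdot 10^{8}$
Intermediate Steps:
$g{\left(F \right)} = - 2 F$
$w{\left(t \right)} = 24$ ($w{\left(t \right)} = \left(-2\right) \left(-12\right) = 24$)
$\left(J{\left(141,64 \right)} + 8560\right) \left(-21658 + w{\left(218 \right)}\right) = \left(\frac{64}{141} + 8560\right) \left(-21658 + 24\right) = \left(64 \cdot \frac{1}{141} + 8560\right) \left(-21634\right) = \left(\frac{64}{141} + 8560\right) \left(-21634\right) = \frac{1207024}{141} \left(-21634\right) = - \frac{26112757216}{141}$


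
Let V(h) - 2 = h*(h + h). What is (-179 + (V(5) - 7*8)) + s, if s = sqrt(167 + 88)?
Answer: -183 + sqrt(255) ≈ -167.03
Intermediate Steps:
V(h) = 2 + 2*h**2 (V(h) = 2 + h*(h + h) = 2 + h*(2*h) = 2 + 2*h**2)
s = sqrt(255) ≈ 15.969
(-179 + (V(5) - 7*8)) + s = (-179 + ((2 + 2*5**2) - 7*8)) + sqrt(255) = (-179 + ((2 + 2*25) - 56)) + sqrt(255) = (-179 + ((2 + 50) - 56)) + sqrt(255) = (-179 + (52 - 56)) + sqrt(255) = (-179 - 4) + sqrt(255) = -183 + sqrt(255)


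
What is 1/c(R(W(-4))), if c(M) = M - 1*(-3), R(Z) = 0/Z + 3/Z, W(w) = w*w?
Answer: 16/51 ≈ 0.31373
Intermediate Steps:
W(w) = w**2
R(Z) = 3/Z (R(Z) = 0 + 3/Z = 3/Z)
c(M) = 3 + M (c(M) = M + 3 = 3 + M)
1/c(R(W(-4))) = 1/(3 + 3/((-4)**2)) = 1/(3 + 3/16) = 1/(51/16) = 16/51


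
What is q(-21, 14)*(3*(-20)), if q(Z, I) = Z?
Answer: 1260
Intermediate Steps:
q(-21, 14)*(3*(-20)) = -63*(-20) = -21*(-60) = 1260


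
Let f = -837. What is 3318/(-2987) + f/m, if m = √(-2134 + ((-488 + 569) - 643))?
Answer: -3318/2987 + 837*I*√674/1348 ≈ -1.1108 + 16.12*I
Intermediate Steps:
m = 2*I*√674 (m = √(-2134 + (81 - 643)) = √(-2134 - 562) = √(-2696) = 2*I*√674 ≈ 51.923*I)
3318/(-2987) + f/m = 3318/(-2987) - 837*(-I*√674/1348) = 3318*(-1/2987) - (-837)*I*√674/1348 = -3318/2987 + 837*I*√674/1348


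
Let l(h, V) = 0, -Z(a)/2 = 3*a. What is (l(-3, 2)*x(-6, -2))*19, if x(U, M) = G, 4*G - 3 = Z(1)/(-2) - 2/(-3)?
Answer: 0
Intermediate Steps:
Z(a) = -6*a
G = 5/3 (G = ¾ + (-6*1/(-2) - 2/(-3))/4 = ¾ + (-6*(-½) - 2*(-⅓))/4 = ¾ + (3 + ⅔)/4 = ¾ + (¼)*(11/3) = ¾ + 11/12 = 5/3 ≈ 1.6667)
x(U, M) = 5/3
(l(-3, 2)*x(-6, -2))*19 = (0*(5/3))*19 = 0*19 = 0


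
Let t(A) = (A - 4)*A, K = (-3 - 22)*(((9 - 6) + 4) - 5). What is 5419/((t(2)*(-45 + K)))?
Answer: 5419/380 ≈ 14.261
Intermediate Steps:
K = -50 (K = -25*((3 + 4) - 5) = -25*(7 - 5) = -25*2 = -50)
t(A) = A*(-4 + A) (t(A) = (-4 + A)*A = A*(-4 + A))
5419/((t(2)*(-45 + K))) = 5419/(((2*(-4 + 2))*(-45 - 50))) = 5419/(((2*(-2))*(-95))) = 5419/((-4*(-95))) = 5419/380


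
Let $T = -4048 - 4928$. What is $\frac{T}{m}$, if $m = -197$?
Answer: $\frac{8976}{197} \approx 45.563$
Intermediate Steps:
$T = -8976$
$\frac{T}{m} = - \frac{8976}{-197} = \left(-8976\right) \left(- \frac{1}{197}\right) = \frac{8976}{197}$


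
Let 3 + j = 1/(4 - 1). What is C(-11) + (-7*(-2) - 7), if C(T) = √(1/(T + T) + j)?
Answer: 7 + I*√11814/66 ≈ 7.0 + 1.6469*I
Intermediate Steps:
j = -8/3 (j = -3 + 1/(4 - 1) = -3 + 1/3 = -3 + ⅓ = -8/3 ≈ -2.6667)
C(T) = √(-8/3 + 1/(2*T)) (C(T) = √(1/(T + T) - 8/3) = √(1/(2*T) - 8/3) = √(-8/3 + 1/(2*T)))
C(-11) + (-7*(-2) - 7) = √(-96 + 18/(-11))/6 + (-7*(-2) - 7) = √(-96 + 18*(-1/11))/6 + (14 - 7) = √(-96 - 18/11)/6 + 7 = √(-1074/11)/6 + 7 = (I*√11814/11)/6 + 7 = I*√11814/66 + 7 = 7 + I*√11814/66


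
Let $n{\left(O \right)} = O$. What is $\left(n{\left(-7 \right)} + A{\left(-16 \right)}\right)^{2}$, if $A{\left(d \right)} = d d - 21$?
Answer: $51984$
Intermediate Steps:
$A{\left(d \right)} = -21 + d^{2}$ ($A{\left(d \right)} = d^{2} - 21 = -21 + d^{2}$)
$\left(n{\left(-7 \right)} + A{\left(-16 \right)}\right)^{2} = \left(-7 - \left(21 - \left(-16\right)^{2}\right)\right)^{2} = \left(-7 + \left(-21 + 256\right)\right)^{2} = \left(-7 + 235\right)^{2} = 228^{2} = 51984$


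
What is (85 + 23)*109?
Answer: 11772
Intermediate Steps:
(85 + 23)*109 = 108*109 = 11772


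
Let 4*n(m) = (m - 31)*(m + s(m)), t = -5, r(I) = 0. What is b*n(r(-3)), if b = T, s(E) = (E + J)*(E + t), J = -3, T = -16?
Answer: 1860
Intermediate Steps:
s(E) = (-5 + E)*(-3 + E) (s(E) = (E - 3)*(E - 5) = (-3 + E)*(-5 + E) = (-5 + E)*(-3 + E))
b = -16
n(m) = (-31 + m)*(15 + m² - 7*m)/4 (n(m) = ((m - 31)*(m + (15 + m² - 8*m)))/4 = ((-31 + m)*(15 + m² - 7*m))/4 = (-31 + m)*(15 + m² - 7*m)/4)
b*n(r(-3)) = -16*(-465/4 + 58*0 - 19/2*0² + (¼)*0³) = -16*(-465/4 + 0 - 19/2*0 + (¼)*0) = -16*(-465/4 + 0 + 0 + 0) = -16*(-465/4) = 1860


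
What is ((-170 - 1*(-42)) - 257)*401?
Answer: -154385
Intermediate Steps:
((-170 - 1*(-42)) - 257)*401 = ((-170 + 42) - 257)*401 = (-128 - 257)*401 = -385*401 = -154385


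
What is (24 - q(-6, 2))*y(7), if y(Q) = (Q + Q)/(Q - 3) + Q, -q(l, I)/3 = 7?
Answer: 945/2 ≈ 472.50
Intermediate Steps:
q(l, I) = -21 (q(l, I) = -3*7 = -21)
y(Q) = Q + 2*Q/(-3 + Q) (y(Q) = (2*Q)/(-3 + Q) + Q = 2*Q/(-3 + Q) + Q = Q + 2*Q/(-3 + Q))
(24 - q(-6, 2))*y(7) = (24 - 1*(-21))*(7*(-1 + 7)/(-3 + 7)) = (24 + 21)*(7*6/4) = 45*(7*(¼)*6) = 45*(21/2) = 945/2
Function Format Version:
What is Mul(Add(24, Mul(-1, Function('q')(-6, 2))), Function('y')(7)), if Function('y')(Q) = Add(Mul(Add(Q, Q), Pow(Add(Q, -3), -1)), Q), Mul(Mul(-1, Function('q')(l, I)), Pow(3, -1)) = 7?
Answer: Rational(945, 2) ≈ 472.50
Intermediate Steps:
Function('q')(l, I) = -21 (Function('q')(l, I) = Mul(-3, 7) = -21)
Function('y')(Q) = Add(Q, Mul(2, Q, Pow(Add(-3, Q), -1))) (Function('y')(Q) = Add(Mul(Mul(2, Q), Pow(Add(-3, Q), -1)), Q) = Add(Mul(2, Q, Pow(Add(-3, Q), -1)), Q) = Add(Q, Mul(2, Q, Pow(Add(-3, Q), -1))))
Mul(Add(24, Mul(-1, Function('q')(-6, 2))), Function('y')(7)) = Mul(Add(24, Mul(-1, -21)), Mul(7, Pow(Add(-3, 7), -1), Add(-1, 7))) = Mul(Add(24, 21), Mul(7, Pow(4, -1), 6)) = Mul(45, Mul(7, Rational(1, 4), 6)) = Mul(45, Rational(21, 2)) = Rational(945, 2)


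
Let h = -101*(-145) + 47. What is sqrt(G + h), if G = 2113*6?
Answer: sqrt(27370) ≈ 165.44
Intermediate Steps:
h = 14692 (h = 14645 + 47 = 14692)
G = 12678
sqrt(G + h) = sqrt(12678 + 14692) = sqrt(27370)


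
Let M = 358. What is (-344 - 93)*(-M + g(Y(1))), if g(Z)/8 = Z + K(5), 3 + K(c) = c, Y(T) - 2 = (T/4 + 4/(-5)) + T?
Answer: 704444/5 ≈ 1.4089e+5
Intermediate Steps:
Y(T) = 6/5 + 5*T/4 (Y(T) = 2 + ((T/4 + 4/(-5)) + T) = 2 + ((T*(¼) + 4*(-⅕)) + T) = 2 + ((T/4 - ⅘) + T) = 2 + ((-⅘ + T/4) + T) = 2 + (-⅘ + 5*T/4) = 6/5 + 5*T/4)
K(c) = -3 + c
g(Z) = 16 + 8*Z (g(Z) = 8*(Z + (-3 + 5)) = 8*(Z + 2) = 8*(2 + Z) = 16 + 8*Z)
(-344 - 93)*(-M + g(Y(1))) = (-344 - 93)*(-1*358 + (16 + 8*(6/5 + (5/4)*1))) = -437*(-358 + (16 + 8*(6/5 + 5/4))) = -437*(-358 + (16 + 8*(49/20))) = -437*(-358 + (16 + 98/5)) = -437*(-358 + 178/5) = -437*(-1612/5) = 704444/5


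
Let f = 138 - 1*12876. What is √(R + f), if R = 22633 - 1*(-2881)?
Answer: 2*√3194 ≈ 113.03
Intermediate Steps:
R = 25514 (R = 22633 + 2881 = 25514)
f = -12738 (f = 138 - 12876 = -12738)
√(R + f) = √(25514 - 12738) = √12776 = 2*√3194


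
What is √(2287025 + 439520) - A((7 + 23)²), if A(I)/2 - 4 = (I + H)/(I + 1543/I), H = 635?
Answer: -9255344/811543 + √2726545 ≈ 1639.8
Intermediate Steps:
A(I) = 8 + 2*(635 + I)/(I + 1543/I) (A(I) = 8 + 2*((I + 635)/(I + 1543/I)) = 8 + 2*((635 + I)/(I + 1543/I)) = 8 + 2*(635 + I)/(I + 1543/I))
√(2287025 + 439520) - A((7 + 23)²) = √(2287025 + 439520) - 2*(6172 + 5*((7 + 23)²)² + 635*(7 + 23)²)/(1543 + ((7 + 23)²)²) = √2726545 - 2*(6172 + 5*(30²)² + 635*30²)/(1543 + (30²)²) = √2726545 - 2*(6172 + 5*900² + 635*900)/(1543 + 900²) = √2726545 - 2*(6172 + 5*810000 + 571500)/(1543 + 810000) = √2726545 - 2*(6172 + 4050000 + 571500)/811543 = √2726545 - 2*4627672/811543 = √2726545 - 1*9255344/811543 = √2726545 - 9255344/811543 = -9255344/811543 + √2726545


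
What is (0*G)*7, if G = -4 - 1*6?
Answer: 0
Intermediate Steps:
G = -10 (G = -4 - 6 = -10)
(0*G)*7 = (0*(-10))*7 = 0*7 = 0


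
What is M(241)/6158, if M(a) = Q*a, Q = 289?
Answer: 69649/6158 ≈ 11.310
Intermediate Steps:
M(a) = 289*a
M(241)/6158 = (289*241)/6158 = 69649*(1/6158) = 69649/6158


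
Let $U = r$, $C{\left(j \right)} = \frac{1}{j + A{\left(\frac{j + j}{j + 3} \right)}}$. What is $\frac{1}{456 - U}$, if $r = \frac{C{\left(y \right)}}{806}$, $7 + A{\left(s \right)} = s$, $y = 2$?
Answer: $\frac{16926}{7718261} \approx 0.002193$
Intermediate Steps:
$A{\left(s \right)} = -7 + s$
$C{\left(j \right)} = \frac{1}{-7 + j + \frac{2 j}{3 + j}}$ ($C{\left(j \right)} = \frac{1}{j - \left(7 - \frac{j + j}{j + 3}\right)} = \frac{1}{j + \left(-7 + \frac{2 j}{3 + j}\right)} = \frac{1}{-7 + j + \frac{2 j}{3 + j}}$)
$r = - \frac{5}{16926}$ ($r = \frac{\frac{1}{-21 + 2^{2} - 4} \left(3 + 2\right)}{806} = \frac{1}{-21 + 4 - 4} \cdot 5 \cdot \frac{1}{806} = \frac{1}{-21} \cdot 5 \cdot \frac{1}{806} = \left(- \frac{1}{21}\right) 5 \cdot \frac{1}{806} = \left(- \frac{5}{21}\right) \frac{1}{806} = - \frac{5}{16926} \approx -0.0002954$)
$U = - \frac{5}{16926} \approx -0.0002954$
$\frac{1}{456 - U} = \frac{1}{456 - - \frac{5}{16926}} = \frac{1}{456 + \frac{5}{16926}} = \frac{1}{\frac{7718261}{16926}} = \frac{16926}{7718261}$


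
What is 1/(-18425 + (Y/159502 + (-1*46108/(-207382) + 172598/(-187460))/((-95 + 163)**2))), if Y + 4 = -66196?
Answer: -73143807309707680/1347705018467368541611 ≈ -5.4273e-5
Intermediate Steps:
Y = -66200 (Y = -4 - 66196 = -66200)
1/(-18425 + (Y/159502 + (-1*46108/(-207382) + 172598/(-187460))/((-95 + 163)**2))) = 1/(-18425 + (-66200/159502 + (-1*46108/(-207382) + 172598/(-187460))/((-95 + 163)**2))) = 1/(-18425 + (-66200*1/159502 + (-46108*(-1/207382) + 172598*(-1/187460))/(68**2))) = 1/(-18425 + (-33100/79751 + (23054/103691 - 86299/93730)/4624)) = 1/(-18425 + (-33100/79751 - 969654027/1388422490*1/4624)) = 1/(-18425 + (-33100/79751 - 969654027/6420065593760)) = 1/(-18425 - 30368786004537611/73143807309707680) = 1/(-1347705018467368541611/73143807309707680) = -73143807309707680/1347705018467368541611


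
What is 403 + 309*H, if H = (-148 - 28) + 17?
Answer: -48728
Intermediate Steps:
H = -159 (H = -176 + 17 = -159)
403 + 309*H = 403 + 309*(-159) = 403 - 49131 = -48728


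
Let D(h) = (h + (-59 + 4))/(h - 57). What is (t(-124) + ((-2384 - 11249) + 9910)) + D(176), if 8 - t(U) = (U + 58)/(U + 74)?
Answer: -11053027/2975 ≈ -3715.3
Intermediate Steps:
D(h) = (-55 + h)/(-57 + h) (D(h) = (h - 55)/(-57 + h) = (-55 + h)/(-57 + h))
t(U) = 8 - (58 + U)/(74 + U) (t(U) = 8 - (U + 58)/(U + 74) = 8 - (58 + U)/(74 + U))
(t(-124) + ((-2384 - 11249) + 9910)) + D(176) = ((534 + 7*(-124))/(74 - 124) + ((-2384 - 11249) + 9910)) + (-55 + 176)/(-57 + 176) = ((534 - 868)/(-50) + (-13633 + 9910)) + 121/119 = (-1/50*(-334) - 3723) + (1/119)*121 = (167/25 - 3723) + 121/119 = -92908/25 + 121/119 = -11053027/2975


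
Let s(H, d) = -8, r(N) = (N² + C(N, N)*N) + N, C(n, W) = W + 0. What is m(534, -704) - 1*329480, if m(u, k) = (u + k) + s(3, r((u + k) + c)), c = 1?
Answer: -329658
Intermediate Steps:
C(n, W) = W
r(N) = N + 2*N² (r(N) = (N² + N*N) + N = (N² + N²) + N = 2*N² + N = N + 2*N²)
m(u, k) = -8 + k + u (m(u, k) = (u + k) - 8 = (k + u) - 8 = -8 + k + u)
m(534, -704) - 1*329480 = (-8 - 704 + 534) - 1*329480 = -178 - 329480 = -329658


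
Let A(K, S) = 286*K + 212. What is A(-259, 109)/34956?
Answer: -36931/17478 ≈ -2.1130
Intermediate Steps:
A(K, S) = 212 + 286*K
A(-259, 109)/34956 = (212 + 286*(-259))/34956 = (212 - 74074)*(1/34956) = -73862*1/34956 = -36931/17478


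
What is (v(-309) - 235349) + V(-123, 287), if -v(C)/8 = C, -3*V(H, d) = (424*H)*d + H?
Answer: 4756372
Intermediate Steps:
V(H, d) = -H/3 - 424*H*d/3 (V(H, d) = -((424*H)*d + H)/3 = -(424*H*d + H)/3 = -(H + 424*H*d)/3 = -H/3 - 424*H*d/3)
v(C) = -8*C
(v(-309) - 235349) + V(-123, 287) = (-8*(-309) - 235349) - ⅓*(-123)*(1 + 424*287) = (2472 - 235349) - ⅓*(-123)*(1 + 121688) = -232877 - ⅓*(-123)*121689 = -232877 + 4989249 = 4756372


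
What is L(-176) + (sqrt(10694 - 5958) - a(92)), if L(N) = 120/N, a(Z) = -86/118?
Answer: 61/1298 + 8*sqrt(74) ≈ 68.866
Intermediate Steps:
a(Z) = -43/59 (a(Z) = -86*1/118 = -43/59)
L(-176) + (sqrt(10694 - 5958) - a(92)) = 120/(-176) + (sqrt(10694 - 5958) - 1*(-43/59)) = 120*(-1/176) + (sqrt(4736) + 43/59) = -15/22 + (8*sqrt(74) + 43/59) = -15/22 + (43/59 + 8*sqrt(74)) = 61/1298 + 8*sqrt(74)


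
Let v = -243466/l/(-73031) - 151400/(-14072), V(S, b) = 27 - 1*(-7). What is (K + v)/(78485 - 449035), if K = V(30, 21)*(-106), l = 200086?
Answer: 23089586089620908/2381094409068275425 ≈ 0.0096970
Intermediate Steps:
V(S, b) = 34 (V(S, b) = 27 + 7 = 34)
v = 138270812430372/12851676745747 (v = -243466/200086/(-73031) - 151400/(-14072) = -243466*1/200086*(-1/73031) - 151400*(-1/14072) = -121733/100043*(-1/73031) + 18925/1759 = 121733/7306240333 + 18925/1759 = 138270812430372/12851676745747 ≈ 10.759)
K = -3604 (K = 34*(-106) = -3604)
(K + v)/(78485 - 449035) = (-3604 + 138270812430372/12851676745747)/(78485 - 449035) = -46179172179241816/12851676745747/(-370550) = -46179172179241816/12851676745747*(-1/370550) = 23089586089620908/2381094409068275425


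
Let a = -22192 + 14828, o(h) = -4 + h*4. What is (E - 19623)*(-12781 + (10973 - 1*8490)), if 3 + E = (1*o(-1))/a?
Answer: 372081816272/1841 ≈ 2.0211e+8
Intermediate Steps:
o(h) = -4 + 4*h
a = -7364
E = -5521/1841 (E = -3 + (1*(-4 + 4*(-1)))/(-7364) = -3 + (1*(-4 - 4))*(-1/7364) = -3 + (1*(-8))*(-1/7364) = -3 - 8*(-1/7364) = -3 + 2/1841 = -5521/1841 ≈ -2.9989)
(E - 19623)*(-12781 + (10973 - 1*8490)) = (-5521/1841 - 19623)*(-12781 + (10973 - 1*8490)) = -36131464*(-12781 + (10973 - 8490))/1841 = -36131464*(-12781 + 2483)/1841 = -36131464/1841*(-10298) = 372081816272/1841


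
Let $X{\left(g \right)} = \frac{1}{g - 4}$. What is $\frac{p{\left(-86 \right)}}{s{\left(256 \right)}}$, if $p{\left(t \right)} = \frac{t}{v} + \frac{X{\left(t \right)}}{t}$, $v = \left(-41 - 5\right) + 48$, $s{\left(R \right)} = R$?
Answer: $- \frac{332819}{1981440} \approx -0.16797$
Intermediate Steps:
$X{\left(g \right)} = \frac{1}{-4 + g}$
$v = 2$ ($v = -46 + 48 = 2$)
$p{\left(t \right)} = \frac{t}{2} + \frac{1}{t \left(-4 + t\right)}$ ($p{\left(t \right)} = \frac{t}{2} + \frac{1}{\left(-4 + t\right) t} = t \frac{1}{2} + \frac{1}{t \left(-4 + t\right)} = \frac{t}{2} + \frac{1}{t \left(-4 + t\right)}$)
$\frac{p{\left(-86 \right)}}{s{\left(256 \right)}} = \frac{\frac{1}{2} \frac{1}{-86} \frac{1}{-4 - 86} \left(2 + \left(-86\right)^{2} \left(-4 - 86\right)\right)}{256} = \frac{1}{2} \left(- \frac{1}{86}\right) \frac{1}{-90} \left(2 + 7396 \left(-90\right)\right) \frac{1}{256} = \frac{1}{2} \left(- \frac{1}{86}\right) \left(- \frac{1}{90}\right) \left(2 - 665640\right) \frac{1}{256} = \frac{1}{2} \left(- \frac{1}{86}\right) \left(- \frac{1}{90}\right) \left(-665638\right) \frac{1}{256} = \left(- \frac{332819}{7740}\right) \frac{1}{256} = - \frac{332819}{1981440}$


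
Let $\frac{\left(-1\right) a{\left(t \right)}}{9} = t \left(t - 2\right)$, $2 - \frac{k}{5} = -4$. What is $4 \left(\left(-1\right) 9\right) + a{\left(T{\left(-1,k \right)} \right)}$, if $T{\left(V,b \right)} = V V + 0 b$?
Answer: $-27$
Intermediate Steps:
$k = 30$ ($k = 10 - -20 = 10 + 20 = 30$)
$T{\left(V,b \right)} = V^{2}$ ($T{\left(V,b \right)} = V^{2} + 0 = V^{2}$)
$a{\left(t \right)} = - 9 t \left(-2 + t\right)$ ($a{\left(t \right)} = - 9 t \left(t - 2\right) = - 9 t \left(-2 + t\right)$)
$4 \left(\left(-1\right) 9\right) + a{\left(T{\left(-1,k \right)} \right)} = 4 \left(\left(-1\right) 9\right) + 9 \left(-1\right)^{2} \left(2 - \left(-1\right)^{2}\right) = 4 \left(-9\right) + 9 \cdot 1 \left(2 - 1\right) = -36 + 9 \cdot 1 \left(2 - 1\right) = -36 + 9 \cdot 1 \cdot 1 = -36 + 9 = -27$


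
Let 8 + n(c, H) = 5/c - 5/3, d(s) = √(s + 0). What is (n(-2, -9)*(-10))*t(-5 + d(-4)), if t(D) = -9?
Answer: -1095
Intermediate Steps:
d(s) = √s
n(c, H) = -29/3 + 5/c (n(c, H) = -8 + (5/c - 5/3) = -8 + (-5/3 + 5/c) = -29/3 + 5/c)
(n(-2, -9)*(-10))*t(-5 + d(-4)) = ((-29/3 + 5/(-2))*(-10))*(-9) = ((-29/3 + 5*(-½))*(-10))*(-9) = ((-29/3 - 5/2)*(-10))*(-9) = -73/6*(-10)*(-9) = (365/3)*(-9) = -1095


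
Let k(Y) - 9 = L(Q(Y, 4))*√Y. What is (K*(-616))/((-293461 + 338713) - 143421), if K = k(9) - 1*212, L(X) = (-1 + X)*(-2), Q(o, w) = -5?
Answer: -102872/98169 ≈ -1.0479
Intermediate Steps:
L(X) = 2 - 2*X
k(Y) = 9 + 12*√Y (k(Y) = 9 + (2 - 2*(-5))*√Y = 9 + (2 + 10)*√Y = 9 + 12*√Y)
K = -167 (K = (9 + 12*√9) - 1*212 = (9 + 12*3) - 212 = (9 + 36) - 212 = 45 - 212 = -167)
(K*(-616))/((-293461 + 338713) - 143421) = (-167*(-616))/((-293461 + 338713) - 143421) = 102872/(45252 - 143421) = 102872/(-98169) = 102872*(-1/98169) = -102872/98169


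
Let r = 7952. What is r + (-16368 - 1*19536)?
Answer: -27952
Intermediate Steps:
r + (-16368 - 1*19536) = 7952 + (-16368 - 1*19536) = 7952 + (-16368 - 19536) = 7952 - 35904 = -27952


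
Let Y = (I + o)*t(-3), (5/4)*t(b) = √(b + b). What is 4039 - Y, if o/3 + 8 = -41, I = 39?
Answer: 4039 + 432*I*√6/5 ≈ 4039.0 + 211.64*I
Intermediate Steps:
o = -147 (o = -24 + 3*(-41) = -24 - 123 = -147)
t(b) = 4*√2*√b/5 (t(b) = 4*√(b + b)/5 = 4*√(2*b)/5 = 4*(√2*√b)/5 = 4*√2*√b/5)
Y = -432*I*√6/5 (Y = (39 - 147)*(4*√2*√(-3)/5) = -432*√2*I*√3/5 = -432*I*√6/5 ≈ -211.64*I)
4039 - Y = 4039 - (-432)*I*√6/5 = 4039 + 432*I*√6/5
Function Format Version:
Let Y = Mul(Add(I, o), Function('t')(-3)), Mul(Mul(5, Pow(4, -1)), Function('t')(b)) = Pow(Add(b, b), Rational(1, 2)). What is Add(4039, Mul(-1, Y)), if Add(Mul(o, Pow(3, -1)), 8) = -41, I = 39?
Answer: Add(4039, Mul(Rational(432, 5), I, Pow(6, Rational(1, 2)))) ≈ Add(4039.0, Mul(211.64, I))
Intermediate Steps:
o = -147 (o = Add(-24, Mul(3, -41)) = Add(-24, -123) = -147)
Function('t')(b) = Mul(Rational(4, 5), Pow(2, Rational(1, 2)), Pow(b, Rational(1, 2))) (Function('t')(b) = Mul(Rational(4, 5), Pow(Add(b, b), Rational(1, 2))) = Mul(Rational(4, 5), Pow(Mul(2, b), Rational(1, 2))) = Mul(Rational(4, 5), Mul(Pow(2, Rational(1, 2)), Pow(b, Rational(1, 2)))) = Mul(Rational(4, 5), Pow(2, Rational(1, 2)), Pow(b, Rational(1, 2))))
Y = Mul(Rational(-432, 5), I, Pow(6, Rational(1, 2))) (Y = Mul(Add(39, -147), Mul(Rational(4, 5), Pow(2, Rational(1, 2)), Pow(-3, Rational(1, 2)))) = Mul(-108, Mul(Rational(4, 5), Pow(2, Rational(1, 2)), Mul(I, Pow(3, Rational(1, 2))))) = Mul(-108, Mul(Rational(4, 5), I, Pow(6, Rational(1, 2)))) = Mul(Rational(-432, 5), I, Pow(6, Rational(1, 2))) ≈ Mul(-211.64, I))
Add(4039, Mul(-1, Y)) = Add(4039, Mul(-1, Mul(Rational(-432, 5), I, Pow(6, Rational(1, 2))))) = Add(4039, Mul(Rational(432, 5), I, Pow(6, Rational(1, 2))))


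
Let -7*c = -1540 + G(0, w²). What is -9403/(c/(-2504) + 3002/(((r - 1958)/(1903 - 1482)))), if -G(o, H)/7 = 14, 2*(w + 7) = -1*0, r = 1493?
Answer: 5474238540/1582384589 ≈ 3.4595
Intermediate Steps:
w = -7 (w = -7 + (-1*0)/2 = -7 + (½)*0 = -7 + 0 = -7)
G(o, H) = -98 (G(o, H) = -7*14 = -98)
c = 234 (c = -(-1540 - 98)/7 = -⅐*(-1638) = 234)
-9403/(c/(-2504) + 3002/(((r - 1958)/(1903 - 1482)))) = -9403/(234/(-2504) + 3002/(((1493 - 1958)/(1903 - 1482)))) = -9403/(234*(-1/2504) + 3002/((-465/421))) = -9403/(-117/1252 + 3002/((-465*1/421))) = -9403/(-117/1252 + 3002/(-465/421)) = -9403/(-117/1252 + 3002*(-421/465)) = -9403/(-117/1252 - 1263842/465) = -9403/(-1582384589/582180) = -9403*(-582180/1582384589) = 5474238540/1582384589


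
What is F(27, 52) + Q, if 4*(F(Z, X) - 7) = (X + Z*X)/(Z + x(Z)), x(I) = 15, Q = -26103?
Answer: -78262/3 ≈ -26087.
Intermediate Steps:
F(Z, X) = 7 + (X + X*Z)/(4*(15 + Z)) (F(Z, X) = 7 + ((X + Z*X)/(Z + 15))/4 = 7 + ((X + X*Z)/(15 + Z))/4 = 7 + (X + X*Z)/(4*(15 + Z)))
F(27, 52) + Q = (420 + 52 + 28*27 + 52*27)/(4*(15 + 27)) - 26103 = (¼)*(420 + 52 + 756 + 1404)/42 - 26103 = (¼)*(1/42)*2632 - 26103 = 47/3 - 26103 = -78262/3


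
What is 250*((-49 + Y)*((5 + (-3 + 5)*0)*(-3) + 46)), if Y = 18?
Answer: -240250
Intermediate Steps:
250*((-49 + Y)*((5 + (-3 + 5)*0)*(-3) + 46)) = 250*((-49 + 18)*((5 + (-3 + 5)*0)*(-3) + 46)) = 250*(-31*((5 + 2*0)*(-3) + 46)) = 250*(-31*((5 + 0)*(-3) + 46)) = 250*(-31*(5*(-3) + 46)) = 250*(-31*(-15 + 46)) = 250*(-31*31) = 250*(-961) = -240250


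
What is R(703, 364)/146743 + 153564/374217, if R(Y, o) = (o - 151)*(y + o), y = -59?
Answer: 15615149819/18304575077 ≈ 0.85307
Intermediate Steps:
R(Y, o) = (-151 + o)*(-59 + o) (R(Y, o) = (o - 151)*(-59 + o) = (-151 + o)*(-59 + o))
R(703, 364)/146743 + 153564/374217 = (8909 + 364² - 210*364)/146743 + 153564/374217 = (8909 + 132496 - 76440)*(1/146743) + 153564*(1/374217) = 64965*(1/146743) + 51188/124739 = 64965/146743 + 51188/124739 = 15615149819/18304575077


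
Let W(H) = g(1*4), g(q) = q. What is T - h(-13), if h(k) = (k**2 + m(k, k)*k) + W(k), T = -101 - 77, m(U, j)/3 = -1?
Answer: -390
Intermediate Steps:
m(U, j) = -3 (m(U, j) = 3*(-1) = -3)
W(H) = 4 (W(H) = 1*4 = 4)
T = -178
h(k) = 4 + k**2 - 3*k (h(k) = (k**2 - 3*k) + 4 = 4 + k**2 - 3*k)
T - h(-13) = -178 - (4 + (-13)**2 - 3*(-13)) = -178 - (4 + 169 + 39) = -178 - 1*212 = -178 - 212 = -390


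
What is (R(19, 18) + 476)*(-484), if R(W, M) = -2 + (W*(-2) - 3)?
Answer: -209572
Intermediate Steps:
R(W, M) = -5 - 2*W (R(W, M) = -2 + (-2*W - 3) = -2 + (-3 - 2*W) = -5 - 2*W)
(R(19, 18) + 476)*(-484) = ((-5 - 2*19) + 476)*(-484) = ((-5 - 38) + 476)*(-484) = (-43 + 476)*(-484) = 433*(-484) = -209572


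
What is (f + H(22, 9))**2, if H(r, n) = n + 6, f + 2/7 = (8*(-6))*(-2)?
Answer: 600625/49 ≈ 12258.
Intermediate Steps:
f = 670/7 (f = -2/7 + (8*(-6))*(-2) = -2/7 - 48*(-2) = -2/7 + 96 = 670/7 ≈ 95.714)
H(r, n) = 6 + n
(f + H(22, 9))**2 = (670/7 + (6 + 9))**2 = (670/7 + 15)**2 = (775/7)**2 = 600625/49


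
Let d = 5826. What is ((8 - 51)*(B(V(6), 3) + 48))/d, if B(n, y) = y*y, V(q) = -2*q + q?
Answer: -817/1942 ≈ -0.42070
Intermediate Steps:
V(q) = -q
B(n, y) = y**2
((8 - 51)*(B(V(6), 3) + 48))/d = ((8 - 51)*(3**2 + 48))/5826 = -43*(9 + 48)*(1/5826) = -43*57*(1/5826) = -2451*1/5826 = -817/1942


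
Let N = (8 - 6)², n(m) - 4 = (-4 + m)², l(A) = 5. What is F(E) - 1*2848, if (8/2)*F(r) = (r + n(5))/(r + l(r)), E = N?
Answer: -11391/4 ≈ -2847.8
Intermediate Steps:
n(m) = 4 + (-4 + m)²
N = 4 (N = 2² = 4)
E = 4
F(r) = ¼ (F(r) = ((r + (4 + (-4 + 5)²))/(r + 5))/4 = ((r + (4 + 1²))/(5 + r))/4 = ((r + (4 + 1))/(5 + r))/4 = ((r + 5)/(5 + r))/4 = ((5 + r)/(5 + r))/4 = (¼)*1 = ¼)
F(E) - 1*2848 = ¼ - 1*2848 = ¼ - 2848 = -11391/4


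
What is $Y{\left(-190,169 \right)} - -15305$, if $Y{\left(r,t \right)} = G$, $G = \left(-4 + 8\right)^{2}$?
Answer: $15321$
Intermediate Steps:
$G = 16$ ($G = 4^{2} = 16$)
$Y{\left(r,t \right)} = 16$
$Y{\left(-190,169 \right)} - -15305 = 16 - -15305 = 16 + 15305 = 15321$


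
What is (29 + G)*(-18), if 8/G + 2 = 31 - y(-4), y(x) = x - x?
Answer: -15282/29 ≈ -526.97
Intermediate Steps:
y(x) = 0
G = 8/29 (G = 8/(-2 + (31 - 1*0)) = 8/(-2 + (31 + 0)) = 8/(-2 + 31) = 8/29 ≈ 0.27586)
(29 + G)*(-18) = (29 + 8/29)*(-18) = (849/29)*(-18) = -15282/29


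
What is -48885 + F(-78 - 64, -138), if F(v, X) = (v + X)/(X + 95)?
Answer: -2101775/43 ≈ -48879.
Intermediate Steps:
F(v, X) = (X + v)/(95 + X)
-48885 + F(-78 - 64, -138) = -48885 + (-138 + (-78 - 64))/(95 - 138) = -48885 + (-138 - 142)/(-43) = -48885 - 1/43*(-280) = -48885 + 280/43 = -2101775/43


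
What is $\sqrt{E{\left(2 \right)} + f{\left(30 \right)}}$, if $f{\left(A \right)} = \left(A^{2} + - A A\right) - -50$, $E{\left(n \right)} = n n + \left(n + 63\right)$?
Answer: $\sqrt{119} \approx 10.909$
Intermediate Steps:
$E{\left(n \right)} = 63 + n + n^{2}$ ($E{\left(n \right)} = n^{2} + \left(63 + n\right) = 63 + n + n^{2}$)
$f{\left(A \right)} = 50$ ($f{\left(A \right)} = \left(A^{2} - A^{2}\right) + 50 = 0 + 50 = 50$)
$\sqrt{E{\left(2 \right)} + f{\left(30 \right)}} = \sqrt{\left(63 + 2 + 2^{2}\right) + 50} = \sqrt{\left(63 + 2 + 4\right) + 50} = \sqrt{69 + 50} = \sqrt{119}$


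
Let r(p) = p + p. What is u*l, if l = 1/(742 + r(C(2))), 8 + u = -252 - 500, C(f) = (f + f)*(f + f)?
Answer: -380/387 ≈ -0.98191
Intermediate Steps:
C(f) = 4*f² (C(f) = (2*f)*(2*f) = 4*f²)
r(p) = 2*p
u = -760 (u = -8 + (-252 - 500) = -8 - 752 = -760)
l = 1/774 (l = 1/(742 + 2*(4*2²)) = 1/(742 + 2*(4*4)) = 1/(742 + 2*16) = 1/(742 + 32) = 1/774 ≈ 0.0012920)
u*l = -760*1/774 = -380/387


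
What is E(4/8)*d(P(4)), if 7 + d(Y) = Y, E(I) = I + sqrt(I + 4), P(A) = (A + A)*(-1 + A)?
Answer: 17/2 + 51*sqrt(2)/2 ≈ 44.562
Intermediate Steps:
P(A) = 2*A*(-1 + A) (P(A) = (2*A)*(-1 + A) = 2*A*(-1 + A))
E(I) = I + sqrt(4 + I)
d(Y) = -7 + Y
E(4/8)*d(P(4)) = (4/8 + sqrt(4 + 4/8))*(-7 + 2*4*(-1 + 4)) = (4*(1/8) + sqrt(4 + 4*(1/8)))*(-7 + 2*4*3) = (1/2 + sqrt(4 + 1/2))*(-7 + 24) = (1/2 + sqrt(9/2))*17 = (1/2 + 3*sqrt(2)/2)*17 = 17/2 + 51*sqrt(2)/2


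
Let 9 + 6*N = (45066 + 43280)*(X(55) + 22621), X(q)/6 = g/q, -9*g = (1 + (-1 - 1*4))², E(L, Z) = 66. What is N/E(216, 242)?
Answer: 329745524333/65340 ≈ 5.0466e+6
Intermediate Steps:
g = -16/9 (g = -(1 + (-1 - 1*4))²/9 = -(1 + (-1 - 4))²/9 = -(1 - 5)²/9 = -⅑*(-4)² = -⅑*16 = -16/9 ≈ -1.7778)
X(q) = -32/(3*q) (X(q) = 6*(-16/(9*q)) = -32/(3*q))
N = 329745524333/990 (N = -3/2 + ((45066 + 43280)*(-32/3/55 + 22621))/6 = -3/2 + (88346*(-32/3*1/55 + 22621))/6 = -3/2 + (88346*(-32/165 + 22621))/6 = -3/2 + (88346*(3732433/165))/6 = -3/2 + (⅙)*(329745525818/165) = -3/2 + 164872762909/495 = 329745524333/990 ≈ 3.3308e+8)
N/E(216, 242) = (329745524333/990)/66 = (329745524333/990)*(1/66) = 329745524333/65340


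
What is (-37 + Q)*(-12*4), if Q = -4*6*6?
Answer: 8688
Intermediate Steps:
Q = -144 (Q = -24*6 = -144)
(-37 + Q)*(-12*4) = (-37 - 144)*(-12*4) = -181*(-48) = 8688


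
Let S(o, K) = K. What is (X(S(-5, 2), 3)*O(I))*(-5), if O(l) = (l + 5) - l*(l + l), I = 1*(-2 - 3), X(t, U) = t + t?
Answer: 1000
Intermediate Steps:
X(t, U) = 2*t
I = -5 (I = 1*(-5) = -5)
O(l) = 5 + l - 2*l² (O(l) = (5 + l) - l*2*l = (5 + l) - 2*l² = 5 + l - 2*l²)
(X(S(-5, 2), 3)*O(I))*(-5) = ((2*2)*(5 - 5 - 2*(-5)²))*(-5) = (4*(5 - 5 - 2*25))*(-5) = (4*(5 - 5 - 50))*(-5) = (4*(-50))*(-5) = -200*(-5) = 1000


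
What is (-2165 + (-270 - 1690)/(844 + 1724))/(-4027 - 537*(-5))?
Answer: 347605/215391 ≈ 1.6138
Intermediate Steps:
(-2165 + (-270 - 1690)/(844 + 1724))/(-4027 - 537*(-5)) = (-2165 - 1960/2568)/(-4027 + 2685) = (-2165 - 1960*1/2568)/(-1342) = (-2165 - 245/321)*(-1/1342) = -695210/321*(-1/1342) = 347605/215391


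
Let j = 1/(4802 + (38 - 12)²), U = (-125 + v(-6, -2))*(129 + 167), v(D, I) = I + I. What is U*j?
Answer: -6364/913 ≈ -6.9704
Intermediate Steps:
v(D, I) = 2*I
U = -38184 (U = (-125 + 2*(-2))*(129 + 167) = (-125 - 4)*296 = -129*296 = -38184)
j = 1/5478 (j = 1/(4802 + 26²) = 1/(4802 + 676) = 1/5478 ≈ 0.00018255)
U*j = -38184*1/5478 = -6364/913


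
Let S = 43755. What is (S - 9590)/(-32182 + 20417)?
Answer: -6833/2353 ≈ -2.9040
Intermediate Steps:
(S - 9590)/(-32182 + 20417) = (43755 - 9590)/(-32182 + 20417) = 34165/(-11765) = 34165*(-1/11765) = -6833/2353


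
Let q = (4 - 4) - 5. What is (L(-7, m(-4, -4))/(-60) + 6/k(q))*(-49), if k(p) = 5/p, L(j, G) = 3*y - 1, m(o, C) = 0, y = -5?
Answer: 4214/15 ≈ 280.93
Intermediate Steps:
L(j, G) = -16 (L(j, G) = 3*(-5) - 1 = -15 - 1 = -16)
q = -5 (q = 0 - 5 = -5)
(L(-7, m(-4, -4))/(-60) + 6/k(q))*(-49) = (-16/(-60) + 6/((5/(-5))))*(-49) = (-16*(-1/60) + 6/((5*(-⅕))))*(-49) = (4/15 + 6/(-1))*(-49) = (4/15 + 6*(-1))*(-49) = (4/15 - 6)*(-49) = -86/15*(-49) = 4214/15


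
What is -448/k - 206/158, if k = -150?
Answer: 9971/5925 ≈ 1.6829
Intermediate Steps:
-448/k - 206/158 = -448/(-150) - 206/158 = -448*(-1/150) - 206*1/158 = 224/75 - 103/79 = 9971/5925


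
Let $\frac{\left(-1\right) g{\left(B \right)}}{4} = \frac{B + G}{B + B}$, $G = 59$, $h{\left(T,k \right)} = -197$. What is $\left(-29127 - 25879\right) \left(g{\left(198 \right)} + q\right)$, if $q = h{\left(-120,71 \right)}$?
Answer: $\frac{1086918560}{99} \approx 1.0979 \cdot 10^{7}$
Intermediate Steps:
$q = -197$
$g{\left(B \right)} = - \frac{2 \left(59 + B\right)}{B}$ ($g{\left(B \right)} = - 4 \frac{B + 59}{B + B} = - 4 \frac{59 + B}{2 B} = - \frac{2 \left(59 + B\right)}{B}$)
$\left(-29127 - 25879\right) \left(g{\left(198 \right)} + q\right) = \left(-29127 - 25879\right) \left(\left(-2 - \frac{118}{198}\right) - 197\right) = - 55006 \left(\left(-2 - \frac{59}{99}\right) - 197\right) = - 55006 \left(- \frac{257}{99} - 197\right) = \left(-55006\right) \left(- \frac{19760}{99}\right) = \frac{1086918560}{99}$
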